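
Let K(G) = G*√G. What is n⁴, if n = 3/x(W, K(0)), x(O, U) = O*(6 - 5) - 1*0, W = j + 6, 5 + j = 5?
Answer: 1/16 ≈ 0.062500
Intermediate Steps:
j = 0 (j = -5 + 5 = 0)
W = 6 (W = 0 + 6 = 6)
K(G) = G^(3/2)
x(O, U) = O (x(O, U) = O*1 + 0 = O + 0 = O)
n = ½ (n = 3/6 = 3*(⅙) = ½ ≈ 0.50000)
n⁴ = (½)⁴ = 1/16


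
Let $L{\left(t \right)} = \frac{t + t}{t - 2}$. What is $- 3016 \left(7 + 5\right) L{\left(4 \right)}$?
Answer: $-144768$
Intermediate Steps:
$L{\left(t \right)} = \frac{2 t}{-2 + t}$
$- 3016 \left(7 + 5\right) L{\left(4 \right)} = - 3016 \left(7 + 5\right) 2 \cdot 4 \frac{1}{-2 + 4} = - 3016 \cdot 12 \cdot 2 \cdot 4 \cdot \frac{1}{2} = - 3016 \cdot 12 \cdot 4 = \left(-3016\right) 48 = -144768$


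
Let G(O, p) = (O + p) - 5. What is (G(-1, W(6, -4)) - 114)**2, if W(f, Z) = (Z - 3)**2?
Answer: 5041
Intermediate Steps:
W(f, Z) = (-3 + Z)**2
G(O, p) = -5 + O + p
(G(-1, W(6, -4)) - 114)**2 = ((-5 - 1 + (-3 - 4)**2) - 114)**2 = ((-5 - 1 + (-7)**2) - 114)**2 = ((-5 - 1 + 49) - 114)**2 = (43 - 114)**2 = (-71)**2 = 5041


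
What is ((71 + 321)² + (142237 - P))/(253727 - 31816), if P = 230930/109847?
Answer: 613275589/459929389 ≈ 1.3334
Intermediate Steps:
P = 230930/109847 (P = 230930*(1/109847) = 230930/109847 ≈ 2.1023)
((71 + 321)² + (142237 - P))/(253727 - 31816) = ((71 + 321)² + (142237 - 1*230930/109847))/(253727 - 31816) = (392² + (142237 - 230930/109847))/221911 = (153664 + 15624076809/109847)*(1/221911) = (32503606217/109847)*(1/221911) = 613275589/459929389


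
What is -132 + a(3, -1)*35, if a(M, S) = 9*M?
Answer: 813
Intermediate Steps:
-132 + a(3, -1)*35 = -132 + (9*3)*35 = -132 + 27*35 = -132 + 945 = 813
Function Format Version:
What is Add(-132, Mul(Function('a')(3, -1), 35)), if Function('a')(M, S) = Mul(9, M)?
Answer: 813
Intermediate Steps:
Add(-132, Mul(Function('a')(3, -1), 35)) = Add(-132, Mul(Mul(9, 3), 35)) = Add(-132, Mul(27, 35)) = Add(-132, 945) = 813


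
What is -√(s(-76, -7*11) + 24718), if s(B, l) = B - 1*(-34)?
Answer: -2*√6169 ≈ -157.09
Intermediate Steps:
s(B, l) = 34 + B (s(B, l) = B + 34 = 34 + B)
-√(s(-76, -7*11) + 24718) = -√((34 - 76) + 24718) = -√(-42 + 24718) = -√24676 = -2*√6169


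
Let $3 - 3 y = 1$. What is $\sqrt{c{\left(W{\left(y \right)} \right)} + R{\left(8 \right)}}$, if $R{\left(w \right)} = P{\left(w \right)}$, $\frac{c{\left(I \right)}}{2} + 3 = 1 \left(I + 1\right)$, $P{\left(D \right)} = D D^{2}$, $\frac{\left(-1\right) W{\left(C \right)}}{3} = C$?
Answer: $6 \sqrt{14} \approx 22.45$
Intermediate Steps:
$y = \frac{2}{3}$ ($y = 1 - \frac{1}{3} = \frac{2}{3} \approx 0.66667$)
$W{\left(C \right)} = - 3 C$
$P{\left(D \right)} = D^{3}$
$c{\left(I \right)} = -4 + 2 I$ ($c{\left(I \right)} = -6 + 2 \cdot 1 \left(I + 1\right) = -6 + 2 \cdot 1 \left(1 + I\right) = -6 + 2 \left(1 + I\right) = -6 + \left(2 + 2 I\right) = -4 + 2 I$)
$R{\left(w \right)} = w^{3}$
$\sqrt{c{\left(W{\left(y \right)} \right)} + R{\left(8 \right)}} = \sqrt{\left(-4 + 2 \left(\left(-3\right) \frac{2}{3}\right)\right) + 8^{3}} = \sqrt{\left(-4 + 2 \left(-2\right)\right) + 512} = \sqrt{\left(-4 - 4\right) + 512} = \sqrt{-8 + 512} = \sqrt{504} = 6 \sqrt{14}$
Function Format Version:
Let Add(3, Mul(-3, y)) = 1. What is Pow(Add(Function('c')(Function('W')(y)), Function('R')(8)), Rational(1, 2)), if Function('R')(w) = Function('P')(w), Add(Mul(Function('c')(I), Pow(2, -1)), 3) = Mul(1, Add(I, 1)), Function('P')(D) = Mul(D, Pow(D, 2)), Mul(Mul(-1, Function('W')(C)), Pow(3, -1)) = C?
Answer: Mul(6, Pow(14, Rational(1, 2))) ≈ 22.450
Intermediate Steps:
y = Rational(2, 3) (y = Add(1, Mul(Rational(-1, 3), 1)) = Add(1, Rational(-1, 3)) = Rational(2, 3) ≈ 0.66667)
Function('W')(C) = Mul(-3, C)
Function('P')(D) = Pow(D, 3)
Function('c')(I) = Add(-4, Mul(2, I)) (Function('c')(I) = Add(-6, Mul(2, Mul(1, Add(I, 1)))) = Add(-6, Mul(2, Mul(1, Add(1, I)))) = Add(-6, Mul(2, Add(1, I))) = Add(-6, Add(2, Mul(2, I))) = Add(-4, Mul(2, I)))
Function('R')(w) = Pow(w, 3)
Pow(Add(Function('c')(Function('W')(y)), Function('R')(8)), Rational(1, 2)) = Pow(Add(Add(-4, Mul(2, Mul(-3, Rational(2, 3)))), Pow(8, 3)), Rational(1, 2)) = Pow(Add(Add(-4, Mul(2, -2)), 512), Rational(1, 2)) = Pow(Add(Add(-4, -4), 512), Rational(1, 2)) = Pow(Add(-8, 512), Rational(1, 2)) = Pow(504, Rational(1, 2)) = Mul(6, Pow(14, Rational(1, 2)))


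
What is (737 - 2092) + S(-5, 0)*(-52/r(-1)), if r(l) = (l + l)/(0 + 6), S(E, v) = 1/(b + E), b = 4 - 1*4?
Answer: -6931/5 ≈ -1386.2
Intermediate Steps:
b = 0 (b = 4 - 4 = 0)
S(E, v) = 1/E (S(E, v) = 1/(0 + E) = 1/E)
r(l) = l/3 (r(l) = (2*l)/6 = (2*l)*(⅙) = l/3)
(737 - 2092) + S(-5, 0)*(-52/r(-1)) = (737 - 2092) + (-52/((⅓)*(-1)))/(-5) = -1355 - (-52)/(5*(-⅓)) = -1355 - (-52)*(-3)/5 = -1355 - ⅕*156 = -1355 - 156/5 = -6931/5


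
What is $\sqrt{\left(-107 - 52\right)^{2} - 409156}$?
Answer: $5 i \sqrt{15355} \approx 619.58 i$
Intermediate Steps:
$\sqrt{\left(-107 - 52\right)^{2} - 409156} = \sqrt{\left(-159\right)^{2} - 409156} = \sqrt{25281 - 409156} = \sqrt{-383875} = 5 i \sqrt{15355}$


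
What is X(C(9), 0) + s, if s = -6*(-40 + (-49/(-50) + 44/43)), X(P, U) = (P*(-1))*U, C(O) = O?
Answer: 245079/1075 ≈ 227.98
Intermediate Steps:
X(P, U) = -P*U (X(P, U) = (-P)*U = -P*U)
s = 245079/1075 (s = -6*(-40 + (-49*(-1/50) + 44*(1/43))) = -6*(-40 + (49/50 + 44/43)) = -6*(-40 + 4307/2150) = -6*(-81693/2150) = 245079/1075 ≈ 227.98)
X(C(9), 0) + s = -1*9*0 + 245079/1075 = 0 + 245079/1075 = 245079/1075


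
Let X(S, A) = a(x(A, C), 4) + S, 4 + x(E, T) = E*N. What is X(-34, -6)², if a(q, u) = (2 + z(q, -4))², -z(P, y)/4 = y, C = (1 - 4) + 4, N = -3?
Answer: 84100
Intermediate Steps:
C = 1 (C = -3 + 4 = 1)
z(P, y) = -4*y
x(E, T) = -4 - 3*E (x(E, T) = -4 + E*(-3) = -4 - 3*E)
a(q, u) = 324 (a(q, u) = (2 - 4*(-4))² = (2 + 16)² = 18² = 324)
X(S, A) = 324 + S
X(-34, -6)² = (324 - 34)² = 290² = 84100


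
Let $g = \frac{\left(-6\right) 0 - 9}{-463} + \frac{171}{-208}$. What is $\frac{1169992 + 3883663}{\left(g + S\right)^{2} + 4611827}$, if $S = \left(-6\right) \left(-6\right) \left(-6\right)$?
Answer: $\frac{46869923253620480}{43208138136411257} \approx 1.0847$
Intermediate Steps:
$g = - \frac{77301}{96304}$ ($g = \left(0 - 9\right) \left(- \frac{1}{463}\right) + 171 \left(- \frac{1}{208}\right) = \left(-9\right) \left(- \frac{1}{463}\right) - \frac{171}{208} = \frac{9}{463} - \frac{171}{208} = - \frac{77301}{96304} \approx -0.80268$)
$S = -216$ ($S = 36 \left(-6\right) = -216$)
$\frac{1169992 + 3883663}{\left(g + S\right)^{2} + 4611827} = \frac{1169992 + 3883663}{\left(- \frac{77301}{96304} - 216\right)^{2} + 4611827} = \frac{5053655}{\left(- \frac{20878965}{96304}\right)^{2} + 4611827} = \frac{5053655}{\frac{435931179471225}{9274460416} + 4611827} = \frac{5053655}{\frac{43208138136411257}{9274460416}} = 5053655 \cdot \frac{9274460416}{43208138136411257} = \frac{46869923253620480}{43208138136411257}$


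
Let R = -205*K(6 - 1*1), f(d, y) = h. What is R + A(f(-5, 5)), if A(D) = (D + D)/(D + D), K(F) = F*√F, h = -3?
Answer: 1 - 1025*√5 ≈ -2291.0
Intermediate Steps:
K(F) = F^(3/2)
f(d, y) = -3
R = -1025*√5 (R = -205*(6 - 1*1)^(3/2) = -205*(6 - 1)^(3/2) = -1025*√5 ≈ -2292.0)
A(D) = 1 (A(D) = (2*D)/((2*D)) = (2*D)*(1/(2*D)) = 1)
R + A(f(-5, 5)) = -1025*√5 + 1 = 1 - 1025*√5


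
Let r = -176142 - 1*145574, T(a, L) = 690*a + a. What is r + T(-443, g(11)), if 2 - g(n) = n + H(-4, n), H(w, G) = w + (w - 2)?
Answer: -627829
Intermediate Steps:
H(w, G) = -2 + 2*w (H(w, G) = w + (-2 + w) = -2 + 2*w)
g(n) = 12 - n (g(n) = 2 - (n + (-2 + 2*(-4))) = 2 - (n + (-2 - 8)) = 2 - (n - 10) = 2 - (-10 + n) = 2 + (10 - n) = 12 - n)
T(a, L) = 691*a
r = -321716 (r = -176142 - 145574 = -321716)
r + T(-443, g(11)) = -321716 + 691*(-443) = -321716 - 306113 = -627829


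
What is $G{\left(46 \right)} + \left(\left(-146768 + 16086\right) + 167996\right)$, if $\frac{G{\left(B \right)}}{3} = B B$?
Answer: $43662$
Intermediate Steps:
$G{\left(B \right)} = 3 B^{2}$ ($G{\left(B \right)} = 3 B B = 3 B^{2}$)
$G{\left(46 \right)} + \left(\left(-146768 + 16086\right) + 167996\right) = 3 \cdot 46^{2} + \left(\left(-146768 + 16086\right) + 167996\right) = 3 \cdot 2116 + \left(-130682 + 167996\right) = 6348 + 37314 = 43662$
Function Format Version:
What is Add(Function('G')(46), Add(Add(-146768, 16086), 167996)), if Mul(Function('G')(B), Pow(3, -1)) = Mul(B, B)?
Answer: 43662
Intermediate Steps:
Function('G')(B) = Mul(3, Pow(B, 2)) (Function('G')(B) = Mul(3, Mul(B, B)) = Mul(3, Pow(B, 2)))
Add(Function('G')(46), Add(Add(-146768, 16086), 167996)) = Add(Mul(3, Pow(46, 2)), Add(Add(-146768, 16086), 167996)) = Add(Mul(3, 2116), Add(-130682, 167996)) = Add(6348, 37314) = 43662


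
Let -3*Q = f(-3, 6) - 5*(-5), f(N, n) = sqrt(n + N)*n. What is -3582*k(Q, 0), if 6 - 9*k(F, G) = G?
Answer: -2388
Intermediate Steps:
f(N, n) = n*sqrt(N + n) (f(N, n) = sqrt(N + n)*n = n*sqrt(N + n))
Q = -25/3 - 2*sqrt(3) (Q = -(6*sqrt(-3 + 6) - 5*(-5))/3 = -(6*sqrt(3) + 25)/3 = -(25 + 6*sqrt(3))/3 = -25/3 - 2*sqrt(3) ≈ -11.797)
k(F, G) = 2/3 - G/9
-3582*k(Q, 0) = -3582*(2/3 - 1/9*0) = -3582*(2/3 + 0) = -3582*2/3 = -2388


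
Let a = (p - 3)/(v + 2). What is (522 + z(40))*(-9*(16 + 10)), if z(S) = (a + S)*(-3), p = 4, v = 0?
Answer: -93717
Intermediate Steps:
a = 1/2 (a = (4 - 3)/(0 + 2) = 1/2 ≈ 0.50000)
z(S) = -3/2 - 3*S (z(S) = (1/2 + S)*(-3) = -3/2 - 3*S)
(522 + z(40))*(-9*(16 + 10)) = (522 + (-3/2 - 3*40))*(-9*(16 + 10)) = (522 + (-3/2 - 120))*(-9*26) = (522 - 243/2)*(-234) = (801/2)*(-234) = -93717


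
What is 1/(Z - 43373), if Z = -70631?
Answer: -1/114004 ≈ -8.7716e-6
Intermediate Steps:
1/(Z - 43373) = 1/(-70631 - 43373) = 1/(-114004) = -1/114004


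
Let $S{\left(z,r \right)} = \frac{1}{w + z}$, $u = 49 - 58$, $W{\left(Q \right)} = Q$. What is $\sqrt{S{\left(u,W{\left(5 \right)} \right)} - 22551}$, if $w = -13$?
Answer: $\frac{i \sqrt{10914706}}{22} \approx 150.17 i$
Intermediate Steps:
$u = -9$
$S{\left(z,r \right)} = \frac{1}{-13 + z}$
$\sqrt{S{\left(u,W{\left(5 \right)} \right)} - 22551} = \sqrt{\frac{1}{-13 - 9} - 22551} = \sqrt{\frac{1}{-22} - 22551} = \sqrt{- \frac{1}{22} - 22551} = \sqrt{- \frac{496123}{22}} = \frac{i \sqrt{10914706}}{22}$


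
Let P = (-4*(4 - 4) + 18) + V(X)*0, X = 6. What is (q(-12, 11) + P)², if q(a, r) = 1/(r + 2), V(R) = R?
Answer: 55225/169 ≈ 326.78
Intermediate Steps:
q(a, r) = 1/(2 + r)
P = 18 (P = (-4*(4 - 4) + 18) + 6*0 = (-4*0 + 18) + 0 = (0 + 18) + 0 = 18 + 0 = 18)
(q(-12, 11) + P)² = (1/(2 + 11) + 18)² = (1/13 + 18)² = (235/13)² = 55225/169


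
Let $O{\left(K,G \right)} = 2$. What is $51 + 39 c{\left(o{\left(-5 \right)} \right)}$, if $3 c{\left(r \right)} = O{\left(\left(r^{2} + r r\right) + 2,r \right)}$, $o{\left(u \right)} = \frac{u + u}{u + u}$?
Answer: $77$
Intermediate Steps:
$o{\left(u \right)} = 1$ ($o{\left(u \right)} = \frac{2 u}{2 u} = 2 u \frac{1}{2 u} = 1$)
$c{\left(r \right)} = \frac{2}{3}$ ($c{\left(r \right)} = \frac{1}{3} \cdot 2 = \frac{2}{3}$)
$51 + 39 c{\left(o{\left(-5 \right)} \right)} = 51 + 39 \cdot \frac{2}{3} = 51 + 26 = 77$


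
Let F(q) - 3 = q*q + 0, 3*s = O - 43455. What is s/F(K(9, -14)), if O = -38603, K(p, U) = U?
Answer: -82058/597 ≈ -137.45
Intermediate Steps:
s = -82058/3 (s = (-38603 - 43455)/3 = (⅓)*(-82058) = -82058/3 ≈ -27353.)
F(q) = 3 + q² (F(q) = 3 + (q*q + 0) = 3 + (q² + 0) = 3 + q²)
s/F(K(9, -14)) = -82058/(3*(3 + (-14)²)) = -82058/(3*(3 + 196)) = -82058/3/199 = -82058/3*1/199 = -82058/597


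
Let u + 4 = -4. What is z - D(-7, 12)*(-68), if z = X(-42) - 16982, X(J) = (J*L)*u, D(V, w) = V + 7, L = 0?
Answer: -16982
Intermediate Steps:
D(V, w) = 7 + V
u = -8 (u = -4 - 4 = -8)
X(J) = 0 (X(J) = (J*0)*(-8) = 0*(-8) = 0)
z = -16982 (z = 0 - 16982 = -16982)
z - D(-7, 12)*(-68) = -16982 - (7 - 7)*(-68) = -16982 - 0*(-68) = -16982 - 1*0 = -16982 + 0 = -16982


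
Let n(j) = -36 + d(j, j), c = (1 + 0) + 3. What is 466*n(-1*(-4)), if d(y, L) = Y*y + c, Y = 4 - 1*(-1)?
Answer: -5592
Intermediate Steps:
c = 4 (c = 1 + 3 = 4)
Y = 5 (Y = 4 + 1 = 5)
d(y, L) = 4 + 5*y (d(y, L) = 5*y + 4 = 4 + 5*y)
n(j) = -32 + 5*j (n(j) = -36 + (4 + 5*j) = -32 + 5*j)
466*n(-1*(-4)) = 466*(-32 + 5*(-1*(-4))) = 466*(-32 + 5*4) = 466*(-32 + 20) = 466*(-12) = -5592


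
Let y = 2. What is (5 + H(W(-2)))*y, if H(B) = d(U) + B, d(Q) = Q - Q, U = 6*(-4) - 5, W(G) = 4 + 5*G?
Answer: -2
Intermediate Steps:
U = -29 (U = -24 - 5 = -29)
d(Q) = 0
H(B) = B (H(B) = 0 + B = B)
(5 + H(W(-2)))*y = (5 + (4 + 5*(-2)))*2 = (5 + (4 - 10))*2 = (5 - 6)*2 = -1*2 = -2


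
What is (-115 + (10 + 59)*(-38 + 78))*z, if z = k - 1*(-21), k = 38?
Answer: 156055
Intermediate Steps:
z = 59 (z = 38 - 1*(-21) = 38 + 21 = 59)
(-115 + (10 + 59)*(-38 + 78))*z = (-115 + (10 + 59)*(-38 + 78))*59 = (-115 + 69*40)*59 = (-115 + 2760)*59 = 2645*59 = 156055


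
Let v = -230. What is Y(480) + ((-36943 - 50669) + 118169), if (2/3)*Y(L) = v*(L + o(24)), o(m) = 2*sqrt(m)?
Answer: -135043 - 1380*sqrt(6) ≈ -1.3842e+5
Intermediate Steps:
Y(L) = -1380*sqrt(6) - 345*L (Y(L) = 3*(-230*(L + 2*sqrt(24)))/2 = 3*(-230*(L + 2*(2*sqrt(6))))/2 = 3*(-230*(L + 4*sqrt(6)))/2 = 3*(-920*sqrt(6) - 230*L)/2 = -1380*sqrt(6) - 345*L)
Y(480) + ((-36943 - 50669) + 118169) = (-1380*sqrt(6) - 345*480) + ((-36943 - 50669) + 118169) = (-1380*sqrt(6) - 165600) + (-87612 + 118169) = (-165600 - 1380*sqrt(6)) + 30557 = -135043 - 1380*sqrt(6)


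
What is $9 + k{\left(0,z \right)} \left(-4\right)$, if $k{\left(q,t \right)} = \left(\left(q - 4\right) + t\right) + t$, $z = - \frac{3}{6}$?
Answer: $29$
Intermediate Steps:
$z = - \frac{1}{2}$ ($z = \left(-3\right) \frac{1}{6} = - \frac{1}{2} \approx -0.5$)
$k{\left(q,t \right)} = -4 + q + 2 t$ ($k{\left(q,t \right)} = \left(\left(-4 + q\right) + t\right) + t = \left(-4 + q + t\right) + t = -4 + q + 2 t$)
$9 + k{\left(0,z \right)} \left(-4\right) = 9 + \left(-4 + 0 + 2 \left(- \frac{1}{2}\right)\right) \left(-4\right) = 9 + \left(-4 + 0 - 1\right) \left(-4\right) = 9 - -20 = 9 + 20 = 29$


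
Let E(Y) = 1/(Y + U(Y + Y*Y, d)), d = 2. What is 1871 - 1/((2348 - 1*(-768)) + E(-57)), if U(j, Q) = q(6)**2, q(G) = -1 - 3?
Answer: 239029564/127755 ≈ 1871.0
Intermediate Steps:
q(G) = -4
U(j, Q) = 16 (U(j, Q) = (-4)**2 = 16)
E(Y) = 1/(16 + Y) (E(Y) = 1/(Y + 16) = 1/(16 + Y))
1871 - 1/((2348 - 1*(-768)) + E(-57)) = 1871 - 1/((2348 - 1*(-768)) + 1/(16 - 57)) = 1871 - 1/((2348 + 768) + 1/(-41)) = 1871 - 1/(3116 - 1/41) = 1871 - 1/127755/41 = 1871 - 1*41/127755 = 1871 - 41/127755 = 239029564/127755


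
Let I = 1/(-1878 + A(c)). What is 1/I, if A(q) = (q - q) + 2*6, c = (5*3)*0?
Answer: -1866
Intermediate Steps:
c = 0 (c = 15*0 = 0)
A(q) = 12 (A(q) = 0 + 12 = 12)
I = -1/1866 (I = 1/(-1878 + 12) = 1/(-1866) = -1/1866 ≈ -0.00053591)
1/I = 1/(-1/1866) = -1866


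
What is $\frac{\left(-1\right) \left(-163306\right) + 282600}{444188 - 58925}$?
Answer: $\frac{445906}{385263} \approx 1.1574$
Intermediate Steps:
$\frac{\left(-1\right) \left(-163306\right) + 282600}{444188 - 58925} = \frac{163306 + 282600}{385263} = 445906 \cdot \frac{1}{385263} = \frac{445906}{385263}$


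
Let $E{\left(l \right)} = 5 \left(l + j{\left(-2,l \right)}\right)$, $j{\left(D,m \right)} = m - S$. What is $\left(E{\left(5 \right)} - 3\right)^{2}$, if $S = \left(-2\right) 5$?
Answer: $9409$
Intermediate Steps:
$S = -10$
$j{\left(D,m \right)} = 10 + m$ ($j{\left(D,m \right)} = m - -10 = m + 10 = 10 + m$)
$E{\left(l \right)} = 50 + 10 l$ ($E{\left(l \right)} = 5 \left(l + \left(10 + l\right)\right) = 5 \left(10 + 2 l\right) = 50 + 10 l$)
$\left(E{\left(5 \right)} - 3\right)^{2} = \left(\left(50 + 10 \cdot 5\right) - 3\right)^{2} = \left(\left(50 + 50\right) - 3\right)^{2} = \left(100 - 3\right)^{2} = 97^{2} = 9409$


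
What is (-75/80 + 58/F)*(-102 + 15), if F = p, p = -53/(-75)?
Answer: -5986035/848 ≈ -7059.0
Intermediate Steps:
p = 53/75 (p = -53*(-1/75) = 53/75 ≈ 0.70667)
F = 53/75 ≈ 0.70667
(-75/80 + 58/F)*(-102 + 15) = (-75/80 + 58/(53/75))*(-102 + 15) = (-75*1/80 + 58*(75/53))*(-87) = (-15/16 + 4350/53)*(-87) = (68805/848)*(-87) = -5986035/848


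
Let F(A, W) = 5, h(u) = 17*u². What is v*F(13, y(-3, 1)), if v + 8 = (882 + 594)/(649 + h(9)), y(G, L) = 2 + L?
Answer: -36830/1013 ≈ -36.357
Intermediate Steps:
v = -7366/1013 (v = -8 + (882 + 594)/(649 + 17*9²) = -8 + 1476/(649 + 17*81) = -8 + 1476/(649 + 1377) = -8 + 1476/2026 = -8 + 1476*(1/2026) = -8 + 738/1013 = -7366/1013 ≈ -7.2715)
v*F(13, y(-3, 1)) = -7366/1013*5 = -36830/1013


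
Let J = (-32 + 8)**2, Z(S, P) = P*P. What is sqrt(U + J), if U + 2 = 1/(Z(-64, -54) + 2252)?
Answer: sqrt(958157859)/1292 ≈ 23.958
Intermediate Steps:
Z(S, P) = P**2
J = 576 (J = (-24)**2 = 576)
U = -10335/5168 (U = -2 + 1/((-54)**2 + 2252) = -2 + 1/(2916 + 2252) = -2 + 1/5168 = -10335/5168 ≈ -1.9998)
sqrt(U + J) = sqrt(-10335/5168 + 576) = sqrt(2966433/5168) = sqrt(958157859)/1292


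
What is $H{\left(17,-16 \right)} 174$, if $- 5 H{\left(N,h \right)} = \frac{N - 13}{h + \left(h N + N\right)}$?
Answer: $\frac{696}{1355} \approx 0.51365$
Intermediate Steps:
$H{\left(N,h \right)} = - \frac{-13 + N}{5 \left(N + h + N h\right)}$ ($H{\left(N,h \right)} = - \frac{\left(N - 13\right) \frac{1}{h + \left(h N + N\right)}}{5} = - \frac{\left(-13 + N\right) \frac{1}{h + \left(N h + N\right)}}{5} = - \frac{\left(-13 + N\right) \frac{1}{h + \left(N + N h\right)}}{5} = - \frac{\left(-13 + N\right) \frac{1}{N + h + N h}}{5} = - \frac{\frac{1}{N + h + N h} \left(-13 + N\right)}{5} = - \frac{-13 + N}{5 \left(N + h + N h\right)}$)
$H{\left(17,-16 \right)} 174 = \frac{\frac{13}{5} - \frac{17}{5}}{17 - 16 + 17 \left(-16\right)} 174 = \frac{\frac{13}{5} - \frac{17}{5}}{17 - 16 - 272} \cdot 174 = \frac{1}{-271} \left(- \frac{4}{5}\right) 174 = \left(- \frac{1}{271}\right) \left(- \frac{4}{5}\right) 174 = \frac{4}{1355} \cdot 174 = \frac{696}{1355}$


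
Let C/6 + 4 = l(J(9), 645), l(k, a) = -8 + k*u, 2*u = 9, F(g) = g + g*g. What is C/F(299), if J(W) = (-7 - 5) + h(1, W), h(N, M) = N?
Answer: -123/29900 ≈ -0.0041137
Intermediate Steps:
F(g) = g + g**2
u = 9/2 (u = (1/2)*9 = 9/2 ≈ 4.5000)
J(W) = -11 (J(W) = (-7 - 5) + 1 = -12 + 1 = -11)
l(k, a) = -8 + 9*k/2 (l(k, a) = -8 + k*(9/2) = -8 + 9*k/2)
C = -369 (C = -24 + 6*(-8 + (9/2)*(-11)) = -24 + 6*(-8 - 99/2) = -24 + 6*(-115/2) = -24 - 345 = -369)
C/F(299) = -369*1/(299*(1 + 299)) = -369/(299*300) = -369/89700 = -369*1/89700 = -123/29900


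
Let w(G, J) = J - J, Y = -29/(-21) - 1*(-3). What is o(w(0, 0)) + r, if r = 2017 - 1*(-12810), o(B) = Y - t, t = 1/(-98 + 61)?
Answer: 11524004/777 ≈ 14831.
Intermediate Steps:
t = -1/37 (t = 1/(-37) = -1/37 ≈ -0.027027)
Y = 92/21 (Y = -29*(-1/21) + 3 = 29/21 + 3 = 92/21 ≈ 4.3810)
w(G, J) = 0
o(B) = 3425/777 (o(B) = 92/21 - 1*(-1/37) = 92/21 + 1/37 = 3425/777)
r = 14827 (r = 2017 + 12810 = 14827)
o(w(0, 0)) + r = 3425/777 + 14827 = 11524004/777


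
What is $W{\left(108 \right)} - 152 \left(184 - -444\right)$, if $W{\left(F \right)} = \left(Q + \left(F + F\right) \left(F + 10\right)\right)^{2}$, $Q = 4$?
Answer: $649746608$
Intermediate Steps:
$W{\left(F \right)} = \left(4 + 2 F \left(10 + F\right)\right)^{2}$ ($W{\left(F \right)} = \left(4 + \left(F + F\right) \left(F + 10\right)\right)^{2} = \left(4 + 2 F \left(10 + F\right)\right)^{2}$)
$W{\left(108 \right)} - 152 \left(184 - -444\right) = 4 \left(2 + 108^{2} + 10 \cdot 108\right)^{2} - 152 \left(184 - -444\right) = 4 \left(2 + 11664 + 1080\right)^{2} - 152 \left(184 + 444\right) = 4 \cdot 12746^{2} - 152 \cdot 628 = 4 \cdot 162460516 - 95456 = 649842064 - 95456 = 649746608$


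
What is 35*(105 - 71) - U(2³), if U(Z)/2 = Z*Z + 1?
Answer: 1060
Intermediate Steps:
U(Z) = 2 + 2*Z² (U(Z) = 2*(Z*Z + 1) = 2*(Z² + 1) = 2*(1 + Z²) = 2 + 2*Z²)
35*(105 - 71) - U(2³) = 35*(105 - 71) - (2 + 2*(2³)²) = 35*34 - (2 + 2*8²) = 1190 - (2 + 2*64) = 1190 - (2 + 128) = 1190 - 1*130 = 1190 - 130 = 1060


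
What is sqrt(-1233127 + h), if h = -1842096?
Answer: I*sqrt(3075223) ≈ 1753.6*I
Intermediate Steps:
sqrt(-1233127 + h) = sqrt(-1233127 - 1842096) = sqrt(-3075223) = I*sqrt(3075223)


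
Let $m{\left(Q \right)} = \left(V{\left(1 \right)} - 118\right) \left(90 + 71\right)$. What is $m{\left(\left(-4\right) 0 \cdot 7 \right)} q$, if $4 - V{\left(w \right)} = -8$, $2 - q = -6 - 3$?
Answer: $-187726$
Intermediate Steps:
$q = 11$ ($q = 2 - \left(-6 - 3\right) = 2 - -9 = 2 + 9 = 11$)
$V{\left(w \right)} = 12$ ($V{\left(w \right)} = 4 - -8 = 4 + 8 = 12$)
$m{\left(Q \right)} = -17066$ ($m{\left(Q \right)} = \left(12 - 118\right) \left(90 + 71\right) = \left(-106\right) 161 = -17066$)
$m{\left(\left(-4\right) 0 \cdot 7 \right)} q = \left(-17066\right) 11 = -187726$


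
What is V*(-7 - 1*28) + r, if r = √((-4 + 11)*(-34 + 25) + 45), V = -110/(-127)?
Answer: -3850/127 + 3*I*√2 ≈ -30.315 + 4.2426*I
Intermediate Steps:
V = 110/127 (V = -110*(-1/127) = 110/127 ≈ 0.86614)
r = 3*I*√2 (r = √(7*(-9) + 45) = √(-63 + 45) = √(-18) = 3*I*√2 ≈ 4.2426*I)
V*(-7 - 1*28) + r = 110*(-7 - 1*28)/127 + 3*I*√2 = 110*(-7 - 28)/127 + 3*I*√2 = (110/127)*(-35) + 3*I*√2 = -3850/127 + 3*I*√2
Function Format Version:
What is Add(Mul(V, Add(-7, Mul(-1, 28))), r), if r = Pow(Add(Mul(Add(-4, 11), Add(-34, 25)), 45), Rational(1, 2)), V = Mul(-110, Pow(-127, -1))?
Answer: Add(Rational(-3850, 127), Mul(3, I, Pow(2, Rational(1, 2)))) ≈ Add(-30.315, Mul(4.2426, I))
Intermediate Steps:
V = Rational(110, 127) (V = Mul(-110, Rational(-1, 127)) = Rational(110, 127) ≈ 0.86614)
r = Mul(3, I, Pow(2, Rational(1, 2))) (r = Pow(Add(Mul(7, -9), 45), Rational(1, 2)) = Pow(Add(-63, 45), Rational(1, 2)) = Pow(-18, Rational(1, 2)) = Mul(3, I, Pow(2, Rational(1, 2))) ≈ Mul(4.2426, I))
Add(Mul(V, Add(-7, Mul(-1, 28))), r) = Add(Mul(Rational(110, 127), Add(-7, Mul(-1, 28))), Mul(3, I, Pow(2, Rational(1, 2)))) = Add(Mul(Rational(110, 127), Add(-7, -28)), Mul(3, I, Pow(2, Rational(1, 2)))) = Add(Mul(Rational(110, 127), -35), Mul(3, I, Pow(2, Rational(1, 2)))) = Add(Rational(-3850, 127), Mul(3, I, Pow(2, Rational(1, 2))))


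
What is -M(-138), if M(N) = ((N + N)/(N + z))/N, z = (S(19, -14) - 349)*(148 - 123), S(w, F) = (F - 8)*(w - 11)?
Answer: 2/13263 ≈ 0.00015080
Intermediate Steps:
S(w, F) = (-11 + w)*(-8 + F) (S(w, F) = (-8 + F)*(-11 + w) = (-11 + w)*(-8 + F))
z = -13125 (z = ((88 - 11*(-14) - 8*19 - 14*19) - 349)*(148 - 123) = ((88 + 154 - 152 - 266) - 349)*25 = (-176 - 349)*25 = -525*25 = -13125)
M(N) = 2/(-13125 + N) (M(N) = ((N + N)/(N - 13125))/N = ((2*N)/(-13125 + N))/N = (2*N/(-13125 + N))/N = 2/(-13125 + N))
-M(-138) = -2/(-13125 - 138) = -2/(-13263) = -2*(-1)/13263 = -1*(-2/13263) = 2/13263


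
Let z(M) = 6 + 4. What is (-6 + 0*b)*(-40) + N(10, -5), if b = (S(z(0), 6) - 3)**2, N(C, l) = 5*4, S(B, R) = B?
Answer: 260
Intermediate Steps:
z(M) = 10
N(C, l) = 20
b = 49 (b = (10 - 3)**2 = 7**2 = 49)
(-6 + 0*b)*(-40) + N(10, -5) = (-6 + 0*49)*(-40) + 20 = (-6 + 0)*(-40) + 20 = -6*(-40) + 20 = 240 + 20 = 260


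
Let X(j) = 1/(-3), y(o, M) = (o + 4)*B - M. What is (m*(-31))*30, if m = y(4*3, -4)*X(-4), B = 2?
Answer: 11160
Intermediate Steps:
y(o, M) = 8 - M + 2*o (y(o, M) = (o + 4)*2 - M = (4 + o)*2 - M = (8 + 2*o) - M = 8 - M + 2*o)
X(j) = -⅓ (X(j) = 1*(-⅓) = -⅓)
m = -12 (m = (8 - 1*(-4) + 2*(4*3))*(-⅓) = (8 + 4 + 2*12)*(-⅓) = (8 + 4 + 24)*(-⅓) = 36*(-⅓) = -12)
(m*(-31))*30 = -12*(-31)*30 = 372*30 = 11160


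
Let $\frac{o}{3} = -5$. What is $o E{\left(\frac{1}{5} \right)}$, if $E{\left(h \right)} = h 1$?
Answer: $-3$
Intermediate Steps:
$o = -15$ ($o = 3 \left(-5\right) = -15$)
$E{\left(h \right)} = h$
$o E{\left(\frac{1}{5} \right)} = - \frac{15}{5} = \left(-15\right) \frac{1}{5} = -3$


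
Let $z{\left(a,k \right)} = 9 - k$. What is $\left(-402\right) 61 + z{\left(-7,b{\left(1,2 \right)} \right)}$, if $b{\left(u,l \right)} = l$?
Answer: $-24515$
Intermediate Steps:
$\left(-402\right) 61 + z{\left(-7,b{\left(1,2 \right)} \right)} = \left(-402\right) 61 + \left(9 - 2\right) = -24522 + \left(9 - 2\right) = -24522 + 7 = -24515$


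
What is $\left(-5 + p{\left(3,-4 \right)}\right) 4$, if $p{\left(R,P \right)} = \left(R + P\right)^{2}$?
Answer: $-16$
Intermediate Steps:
$p{\left(R,P \right)} = \left(P + R\right)^{2}$
$\left(-5 + p{\left(3,-4 \right)}\right) 4 = \left(-5 + \left(-4 + 3\right)^{2}\right) 4 = \left(-5 + \left(-1\right)^{2}\right) 4 = \left(-5 + 1\right) 4 = \left(-4\right) 4 = -16$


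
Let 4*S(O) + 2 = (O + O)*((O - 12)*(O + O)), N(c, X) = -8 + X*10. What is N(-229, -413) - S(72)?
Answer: -630355/2 ≈ -3.1518e+5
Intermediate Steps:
N(c, X) = -8 + 10*X
S(O) = -1/2 + O**2*(-12 + O) (S(O) = -1/2 + ((O + O)*((O - 12)*(O + O)))/4 = -1/2 + ((2*O)*((-12 + O)*(2*O)))/4 = -1/2 + ((2*O)*(2*O*(-12 + O)))/4 = -1/2 + (4*O**2*(-12 + O))/4 = -1/2 + O**2*(-12 + O))
N(-229, -413) - S(72) = (-8 + 10*(-413)) - (-1/2 + 72**3 - 12*72**2) = (-8 - 4130) - (-1/2 + 373248 - 12*5184) = -4138 - (-1/2 + 373248 - 62208) = -4138 - 1*622079/2 = -4138 - 622079/2 = -630355/2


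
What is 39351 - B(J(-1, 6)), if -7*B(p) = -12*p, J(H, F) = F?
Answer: 275385/7 ≈ 39341.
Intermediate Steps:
B(p) = 12*p/7 (B(p) = -(-12)*p/7 = 12*p/7)
39351 - B(J(-1, 6)) = 39351 - 12*6/7 = 39351 - 1*72/7 = 39351 - 72/7 = 275385/7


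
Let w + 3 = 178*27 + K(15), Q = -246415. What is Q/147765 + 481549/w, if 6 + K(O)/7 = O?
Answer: 4663802173/47934966 ≈ 97.294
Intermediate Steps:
K(O) = -42 + 7*O
w = 4866 (w = -3 + (178*27 + (-42 + 7*15)) = -3 + (4806 + (-42 + 105)) = -3 + (4806 + 63) = -3 + 4869 = 4866)
Q/147765 + 481549/w = -246415/147765 + 481549/4866 = -246415*1/147765 + 481549*(1/4866) = -49283/29553 + 481549/4866 = 4663802173/47934966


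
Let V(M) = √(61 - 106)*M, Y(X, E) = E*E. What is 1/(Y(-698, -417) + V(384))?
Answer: 19321/3360446649 - 128*I*√5/3360446649 ≈ 5.7495e-6 - 8.5172e-8*I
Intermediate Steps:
Y(X, E) = E²
V(M) = 3*I*M*√5 (V(M) = √(-45)*M = (3*I*√5)*M = 3*I*M*√5)
1/(Y(-698, -417) + V(384)) = 1/((-417)² + 3*I*384*√5) = 1/(173889 + 1152*I*√5)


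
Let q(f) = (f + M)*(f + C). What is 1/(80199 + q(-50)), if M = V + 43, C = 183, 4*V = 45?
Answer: 4/323057 ≈ 1.2382e-5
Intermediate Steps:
V = 45/4 (V = (¼)*45 = 45/4 ≈ 11.250)
M = 217/4 (M = 45/4 + 43 = 217/4 ≈ 54.250)
q(f) = (183 + f)*(217/4 + f) (q(f) = (f + 217/4)*(f + 183) = (217/4 + f)*(183 + f) = (183 + f)*(217/4 + f))
1/(80199 + q(-50)) = 1/(80199 + (39711/4 + (-50)² + (949/4)*(-50))) = 1/(80199 + (39711/4 + 2500 - 23725/2)) = 1/(80199 + 2261/4) = 1/(323057/4) = 4/323057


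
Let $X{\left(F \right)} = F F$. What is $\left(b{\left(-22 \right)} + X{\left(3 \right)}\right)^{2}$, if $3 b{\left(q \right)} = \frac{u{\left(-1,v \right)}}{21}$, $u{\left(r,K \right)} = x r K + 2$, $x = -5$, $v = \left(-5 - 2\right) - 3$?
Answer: $\frac{29929}{441} \approx 67.866$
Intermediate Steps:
$v = -10$ ($v = -7 - 3 = -10$)
$u{\left(r,K \right)} = 2 - 5 K r$ ($u{\left(r,K \right)} = - 5 r K + 2 = - 5 K r + 2 = 2 - 5 K r$)
$b{\left(q \right)} = - \frac{16}{21}$ ($b{\left(q \right)} = \frac{\left(2 - \left(-50\right) \left(-1\right)\right) \frac{1}{21}}{3} = \frac{\left(2 - 50\right) \frac{1}{21}}{3} = \frac{\left(-48\right) \frac{1}{21}}{3} = \frac{1}{3} \left(- \frac{16}{7}\right) = - \frac{16}{21}$)
$X{\left(F \right)} = F^{2}$
$\left(b{\left(-22 \right)} + X{\left(3 \right)}\right)^{2} = \left(- \frac{16}{21} + 3^{2}\right)^{2} = \left(- \frac{16}{21} + 9\right)^{2} = \left(\frac{173}{21}\right)^{2} = \frac{29929}{441}$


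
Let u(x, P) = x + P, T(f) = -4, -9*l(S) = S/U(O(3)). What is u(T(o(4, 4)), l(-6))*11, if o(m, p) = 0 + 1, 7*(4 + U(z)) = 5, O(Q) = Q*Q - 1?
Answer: -3190/69 ≈ -46.232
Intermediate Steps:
O(Q) = -1 + Q**2 (O(Q) = Q**2 - 1 = -1 + Q**2)
U(z) = -23/7 (U(z) = -4 + (1/7)*5 = -4 + 5/7 = -23/7)
o(m, p) = 1
l(S) = 7*S/207 (l(S) = -S/(9*(-23/7)) = -S*(-7)/(9*23) = -(-7)*S/207 = 7*S/207)
u(x, P) = P + x
u(T(o(4, 4)), l(-6))*11 = ((7/207)*(-6) - 4)*11 = (-14/69 - 4)*11 = -290/69*11 = -3190/69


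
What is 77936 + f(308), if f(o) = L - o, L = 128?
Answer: 77756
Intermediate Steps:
f(o) = 128 - o
77936 + f(308) = 77936 + (128 - 1*308) = 77936 + (128 - 308) = 77936 - 180 = 77756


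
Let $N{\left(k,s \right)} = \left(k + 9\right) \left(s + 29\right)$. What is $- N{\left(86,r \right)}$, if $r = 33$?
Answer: $-5890$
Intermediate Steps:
$N{\left(k,s \right)} = \left(9 + k\right) \left(29 + s\right)$
$- N{\left(86,r \right)} = - (261 + 9 \cdot 33 + 29 \cdot 86 + 86 \cdot 33) = - (261 + 297 + 2494 + 2838) = \left(-1\right) 5890 = -5890$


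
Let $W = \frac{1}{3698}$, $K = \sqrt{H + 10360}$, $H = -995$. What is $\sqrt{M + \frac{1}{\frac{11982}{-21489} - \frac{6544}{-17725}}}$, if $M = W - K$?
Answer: $\frac{\sqrt{-1403713927217858027 - 264461318333932729 \sqrt{9365}}}{514258027} \approx 10.104 i$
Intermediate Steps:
$K = \sqrt{9365}$ ($K = \sqrt{-995 + 10360} = \sqrt{9365} \approx 96.773$)
$W = \frac{1}{3698} \approx 0.00027042$
$M = \frac{1}{3698} - \sqrt{9365} \approx -96.773$
$\sqrt{M + \frac{1}{\frac{11982}{-21489} - \frac{6544}{-17725}}} = \sqrt{\left(\frac{1}{3698} - \sqrt{9365}\right) + \frac{1}{\frac{11982}{-21489} - \frac{6544}{-17725}}} = \sqrt{\left(\frac{1}{3698} - \sqrt{9365}\right) + \frac{1}{11982 \left(- \frac{1}{21489}\right) - - \frac{6544}{17725}}} = \sqrt{\left(\frac{1}{3698} - \sqrt{9365}\right) + \frac{1}{- \frac{3994}{7163} + \frac{6544}{17725}}} = \sqrt{\left(\frac{1}{3698} - \sqrt{9365}\right) + \frac{1}{- \frac{23918978}{126964175}}} = \sqrt{\left(\frac{1}{3698} - \sqrt{9365}\right) - \frac{126964175}{23918978}} = \sqrt{- \frac{117372400043}{22113095161} - \sqrt{9365}}$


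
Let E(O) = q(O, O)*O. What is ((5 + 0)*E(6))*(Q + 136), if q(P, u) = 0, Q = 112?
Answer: 0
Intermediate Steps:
E(O) = 0 (E(O) = 0*O = 0)
((5 + 0)*E(6))*(Q + 136) = ((5 + 0)*0)*(112 + 136) = (5*0)*248 = 0*248 = 0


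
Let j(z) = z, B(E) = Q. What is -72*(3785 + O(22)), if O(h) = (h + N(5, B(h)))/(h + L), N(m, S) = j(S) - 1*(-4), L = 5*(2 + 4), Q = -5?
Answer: -3543138/13 ≈ -2.7255e+5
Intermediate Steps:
B(E) = -5
L = 30 (L = 5*6 = 30)
N(m, S) = 4 + S (N(m, S) = S - 1*(-4) = S + 4 = 4 + S)
O(h) = (-1 + h)/(30 + h) (O(h) = (h + (4 - 5))/(h + 30) = (h - 1)/(30 + h) = (-1 + h)/(30 + h))
-72*(3785 + O(22)) = -72*(3785 + (-1 + 22)/(30 + 22)) = -72*(3785 + 21/52) = -72*196841/52 = -3543138/13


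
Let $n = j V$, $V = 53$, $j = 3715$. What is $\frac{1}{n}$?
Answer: $\frac{1}{196895} \approx 5.0789 \cdot 10^{-6}$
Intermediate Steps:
$n = 196895$ ($n = 3715 \cdot 53 = 196895$)
$\frac{1}{n} = \frac{1}{196895}$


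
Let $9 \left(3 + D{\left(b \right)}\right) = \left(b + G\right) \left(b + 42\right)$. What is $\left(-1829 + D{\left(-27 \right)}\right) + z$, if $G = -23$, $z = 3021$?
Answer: $\frac{3317}{3} \approx 1105.7$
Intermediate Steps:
$D{\left(b \right)} = -3 + \frac{\left(-23 + b\right) \left(42 + b\right)}{9}$ ($D{\left(b \right)} = -3 + \frac{\left(b - 23\right) \left(b + 42\right)}{9} = -3 + \frac{\left(-23 + b\right) \left(42 + b\right)}{9}$)
$\left(-1829 + D{\left(-27 \right)}\right) + z = \left(-1829 + \left(- \frac{331}{3} + \frac{\left(-27\right)^{2}}{9} + \frac{19}{9} \left(-27\right)\right)\right) + 3021 = \left(-1829 - \frac{259}{3}\right) + 3021 = - \frac{5746}{3} + 3021 = \frac{3317}{3}$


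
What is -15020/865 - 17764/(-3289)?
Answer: -6806984/568997 ≈ -11.963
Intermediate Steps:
-15020/865 - 17764/(-3289) = -15020*1/865 - 17764*(-1/3289) = -3004/173 + 17764/3289 = -6806984/568997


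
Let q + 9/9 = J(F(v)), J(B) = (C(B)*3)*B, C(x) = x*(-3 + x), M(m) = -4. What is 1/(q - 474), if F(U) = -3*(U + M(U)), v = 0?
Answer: 1/3413 ≈ 0.00029300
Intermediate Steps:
F(U) = 12 - 3*U (F(U) = -3*(U - 4) = -3*(-4 + U) = 12 - 3*U)
J(B) = 3*B²*(-3 + B) (J(B) = ((B*(-3 + B))*3)*B = (3*B*(-3 + B))*B = 3*B²*(-3 + B))
q = 3887 (q = -1 + 3*(12 - 3*0)²*(-3 + (12 - 3*0)) = -1 + 3*(12 + 0)²*(-3 + (12 + 0)) = -1 + 3*12²*(-3 + 12) = -1 + 3*144*9 = -1 + 3888 = 3887)
1/(q - 474) = 1/(3887 - 474) = 1/3413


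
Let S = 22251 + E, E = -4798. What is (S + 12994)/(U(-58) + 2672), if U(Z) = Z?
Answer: 30447/2614 ≈ 11.648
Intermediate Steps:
S = 17453 (S = 22251 - 4798 = 17453)
(S + 12994)/(U(-58) + 2672) = (17453 + 12994)/(-58 + 2672) = 30447/2614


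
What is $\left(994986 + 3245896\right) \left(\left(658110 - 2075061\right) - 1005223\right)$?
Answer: $-10272154117468$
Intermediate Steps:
$\left(994986 + 3245896\right) \left(\left(658110 - 2075061\right) - 1005223\right) = 4240882 \left(-1416951 - 1005223\right) = 4240882 \left(-2422174\right) = -10272154117468$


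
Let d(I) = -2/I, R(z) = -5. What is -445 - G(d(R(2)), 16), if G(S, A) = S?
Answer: -2227/5 ≈ -445.40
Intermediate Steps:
-445 - G(d(R(2)), 16) = -445 - (-2)/(-5) = -445 - (-2)*(-1)/5 = -445 - 1*2/5 = -445 - 2/5 = -2227/5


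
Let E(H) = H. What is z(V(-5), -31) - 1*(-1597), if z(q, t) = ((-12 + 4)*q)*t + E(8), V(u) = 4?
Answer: 2597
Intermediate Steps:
z(q, t) = 8 - 8*q*t (z(q, t) = ((-12 + 4)*q)*t + 8 = (-8*q)*t + 8 = -8*q*t + 8 = 8 - 8*q*t)
z(V(-5), -31) - 1*(-1597) = (8 - 8*4*(-31)) - 1*(-1597) = (8 + 992) + 1597 = 1000 + 1597 = 2597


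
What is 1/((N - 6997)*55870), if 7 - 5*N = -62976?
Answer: 1/312849652 ≈ 3.1964e-9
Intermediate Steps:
N = 62983/5 (N = 7/5 - 1/5*(-62976) = 7/5 + 62976/5 = 62983/5 ≈ 12597.)
1/((N - 6997)*55870) = 1/((62983/5 - 6997)*55870) = (1/55870)/(27998/5) = (5/27998)*(1/55870) = 1/312849652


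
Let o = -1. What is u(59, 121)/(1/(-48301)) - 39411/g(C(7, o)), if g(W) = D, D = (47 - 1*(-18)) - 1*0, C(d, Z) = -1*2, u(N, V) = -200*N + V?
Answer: 36666940224/65 ≈ 5.6411e+8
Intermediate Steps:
u(N, V) = V - 200*N
C(d, Z) = -2
D = 65 (D = (47 + 18) + 0 = 65 + 0 = 65)
g(W) = 65
u(59, 121)/(1/(-48301)) - 39411/g(C(7, o)) = (121 - 200*59)/(1/(-48301)) - 39411/65 = (121 - 11800)/(-1/48301) - 39411*1/65 = -11679*(-48301) - 39411/65 = 564107379 - 39411/65 = 36666940224/65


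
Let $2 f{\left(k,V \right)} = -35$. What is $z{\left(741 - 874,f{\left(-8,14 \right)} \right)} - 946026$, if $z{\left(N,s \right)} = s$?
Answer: $- \frac{1892087}{2} \approx -9.4604 \cdot 10^{5}$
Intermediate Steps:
$f{\left(k,V \right)} = - \frac{35}{2}$ ($f{\left(k,V \right)} = \frac{1}{2} \left(-35\right) = - \frac{35}{2}$)
$z{\left(741 - 874,f{\left(-8,14 \right)} \right)} - 946026 = - \frac{35}{2} - 946026 = - \frac{1892087}{2}$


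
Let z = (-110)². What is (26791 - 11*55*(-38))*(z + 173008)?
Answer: 9214861348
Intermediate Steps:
z = 12100
(26791 - 11*55*(-38))*(z + 173008) = (26791 - 11*55*(-38))*(12100 + 173008) = (26791 - 605*(-38))*185108 = (26791 + 22990)*185108 = 49781*185108 = 9214861348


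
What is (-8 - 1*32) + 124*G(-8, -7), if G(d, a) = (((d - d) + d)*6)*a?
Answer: 41624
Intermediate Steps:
G(d, a) = 6*a*d (G(d, a) = ((0 + d)*6)*a = (d*6)*a = (6*d)*a = 6*a*d)
(-8 - 1*32) + 124*G(-8, -7) = (-8 - 1*32) + 124*(6*(-7)*(-8)) = (-8 - 32) + 124*336 = -40 + 41664 = 41624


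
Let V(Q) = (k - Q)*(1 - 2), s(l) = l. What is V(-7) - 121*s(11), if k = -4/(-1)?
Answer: -1342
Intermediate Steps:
k = 4 (k = -4*(-1) = 4)
V(Q) = -4 + Q (V(Q) = (4 - Q)*(1 - 2) = (4 - Q)*(-1) = -4 + Q)
V(-7) - 121*s(11) = (-4 - 7) - 121*11 = -11 - 1331 = -1342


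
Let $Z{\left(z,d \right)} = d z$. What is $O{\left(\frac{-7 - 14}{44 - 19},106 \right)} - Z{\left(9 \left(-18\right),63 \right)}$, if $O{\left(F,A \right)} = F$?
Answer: $\frac{255129}{25} \approx 10205.0$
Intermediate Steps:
$O{\left(\frac{-7 - 14}{44 - 19},106 \right)} - Z{\left(9 \left(-18\right),63 \right)} = \frac{-7 - 14}{44 - 19} - 63 \cdot 9 \left(-18\right) = - \frac{21}{25} - 63 \left(-162\right) = \left(-21\right) \frac{1}{25} - -10206 = - \frac{21}{25} + 10206 = \frac{255129}{25}$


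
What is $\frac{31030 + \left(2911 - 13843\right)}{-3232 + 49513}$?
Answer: $\frac{20098}{46281} \approx 0.43426$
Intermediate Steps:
$\frac{31030 + \left(2911 - 13843\right)}{-3232 + 49513} = \frac{31030 + \left(2911 - 13843\right)}{46281} = \left(31030 - 10932\right) \frac{1}{46281} = 20098 \cdot \frac{1}{46281} = \frac{20098}{46281}$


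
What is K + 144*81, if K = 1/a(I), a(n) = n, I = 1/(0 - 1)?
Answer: 11663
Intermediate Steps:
I = -1 (I = 1/(-1) = -1)
K = -1 (K = 1/(-1) = -1)
K + 144*81 = -1 + 144*81 = -1 + 11664 = 11663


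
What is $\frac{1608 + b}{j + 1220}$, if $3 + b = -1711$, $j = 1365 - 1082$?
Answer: $- \frac{106}{1503} \approx -0.070526$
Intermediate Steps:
$j = 283$
$b = -1714$ ($b = -3 - 1711 = -1714$)
$\frac{1608 + b}{j + 1220} = \frac{1608 - 1714}{283 + 1220} = - \frac{106}{1503}$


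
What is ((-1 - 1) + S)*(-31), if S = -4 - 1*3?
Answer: 279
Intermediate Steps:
S = -7 (S = -4 - 3 = -7)
((-1 - 1) + S)*(-31) = ((-1 - 1) - 7)*(-31) = (-2 - 7)*(-31) = -9*(-31) = 279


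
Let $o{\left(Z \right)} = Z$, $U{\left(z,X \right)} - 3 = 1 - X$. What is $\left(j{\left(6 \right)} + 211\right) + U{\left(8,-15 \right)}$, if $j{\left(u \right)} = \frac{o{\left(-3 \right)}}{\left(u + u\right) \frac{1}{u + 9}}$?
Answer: $\frac{905}{4} \approx 226.25$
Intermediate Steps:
$U{\left(z,X \right)} = 4 - X$ ($U{\left(z,X \right)} = 3 - \left(-1 + X\right) = 4 - X$)
$j{\left(u \right)} = - \frac{3 \left(9 + u\right)}{2 u}$ ($j{\left(u \right)} = - \frac{3}{\left(u + u\right) \frac{1}{u + 9}} = - \frac{3}{2 u \frac{1}{9 + u}} = - 3 \frac{9 + u}{2 u} = - \frac{3 \left(9 + u\right)}{2 u}$)
$\left(j{\left(6 \right)} + 211\right) + U{\left(8,-15 \right)} = \left(\frac{3 \left(-9 - 6\right)}{2 \cdot 6} + 211\right) + \left(4 - -15\right) = \left(\frac{3}{2} \cdot \frac{1}{6} \left(-9 - 6\right) + 211\right) + \left(4 + 15\right) = \left(\frac{3}{2} \cdot \frac{1}{6} \left(-15\right) + 211\right) + 19 = \left(- \frac{15}{4} + 211\right) + 19 = \frac{829}{4} + 19 = \frac{905}{4}$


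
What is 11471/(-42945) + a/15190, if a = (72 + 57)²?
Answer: 15440093/18638130 ≈ 0.82841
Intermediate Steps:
a = 16641 (a = 129² = 16641)
11471/(-42945) + a/15190 = 11471/(-42945) + 16641/15190 = 11471*(-1/42945) + 16641*(1/15190) = -11471/42945 + 16641/15190 = 15440093/18638130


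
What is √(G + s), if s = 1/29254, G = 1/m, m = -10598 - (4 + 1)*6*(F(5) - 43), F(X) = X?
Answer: 7*I*√6986279383/69171083 ≈ 0.0084586*I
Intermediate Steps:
m = -9458 (m = -10598 - (4 + 1)*6*(5 - 43) = -10598 - 5*6*(-38) = -10598 - 30*(-38) = -10598 - 1*(-1140) = -10598 + 1140 = -9458)
G = -1/9458 (G = 1/(-9458) = -1/9458 ≈ -0.00010573)
s = 1/29254 ≈ 3.4183e-5
√(G + s) = √(-1/9458 + 1/29254) = √(-4949/69171083) = 7*I*√6986279383/69171083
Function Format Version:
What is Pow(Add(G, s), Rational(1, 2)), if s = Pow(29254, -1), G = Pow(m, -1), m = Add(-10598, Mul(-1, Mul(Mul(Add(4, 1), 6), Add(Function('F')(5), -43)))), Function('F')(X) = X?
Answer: Mul(Rational(7, 69171083), I, Pow(6986279383, Rational(1, 2))) ≈ Mul(0.0084586, I)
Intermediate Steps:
m = -9458 (m = Add(-10598, Mul(-1, Mul(Mul(Add(4, 1), 6), Add(5, -43)))) = Add(-10598, Mul(-1, Mul(Mul(5, 6), -38))) = Add(-10598, Mul(-1, Mul(30, -38))) = Add(-10598, Mul(-1, -1140)) = Add(-10598, 1140) = -9458)
G = Rational(-1, 9458) (G = Pow(-9458, -1) = Rational(-1, 9458) ≈ -0.00010573)
s = Rational(1, 29254) ≈ 3.4183e-5
Pow(Add(G, s), Rational(1, 2)) = Pow(Add(Rational(-1, 9458), Rational(1, 29254)), Rational(1, 2)) = Pow(Rational(-4949, 69171083), Rational(1, 2)) = Mul(Rational(7, 69171083), I, Pow(6986279383, Rational(1, 2)))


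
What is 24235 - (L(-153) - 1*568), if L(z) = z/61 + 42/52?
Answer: 39340255/1586 ≈ 24805.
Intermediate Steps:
L(z) = 21/26 + z/61 (L(z) = z*(1/61) + 42*(1/52) = z/61 + 21/26 = 21/26 + z/61)
24235 - (L(-153) - 1*568) = 24235 - ((21/26 + (1/61)*(-153)) - 1*568) = 24235 - ((21/26 - 153/61) - 568) = 24235 - (-2697/1586 - 568) = 24235 - 1*(-903545/1586) = 24235 + 903545/1586 = 39340255/1586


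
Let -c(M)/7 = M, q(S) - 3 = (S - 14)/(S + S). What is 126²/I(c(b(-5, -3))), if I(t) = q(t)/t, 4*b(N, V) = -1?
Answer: -55566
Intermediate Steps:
q(S) = 3 + (-14 + S)/(2*S) (q(S) = 3 + (S - 14)/(S + S) = 3 + (-14 + S)/((2*S)) = 3 + (-14 + S)*(1/(2*S)) = 3 + (-14 + S)/(2*S))
b(N, V) = -¼ (b(N, V) = (¼)*(-1) = -¼)
c(M) = -7*M
I(t) = (7/2 - 7/t)/t
126²/I(c(b(-5, -3))) = 126²/((7*(-2 - 7*(-¼))/(2*(-7*(-¼))²))) = 15876/((7*(-2 + 7/4)/(2*(7/4)²))) = 15876/(((7/2)*(16/49)*(-¼))) = 15876/(-2/7) = 15876*(-7/2) = -55566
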